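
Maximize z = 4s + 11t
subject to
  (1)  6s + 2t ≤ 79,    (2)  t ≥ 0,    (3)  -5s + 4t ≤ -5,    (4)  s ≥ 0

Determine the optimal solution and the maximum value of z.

Feasible corners and z = 4s + 11t:
  (79/6, 0) → z = 158/3
  (163/17, 365/34) → z = 5319/34
  (1, 0) → z = 4

At the optimal vertex, 6s + 2t = 79 and -5s + 4t = -5.
Solving simultaneously gives s = 163/17, t = 365/34.

s = 163/17, t = 365/34, maximum z = 5319/34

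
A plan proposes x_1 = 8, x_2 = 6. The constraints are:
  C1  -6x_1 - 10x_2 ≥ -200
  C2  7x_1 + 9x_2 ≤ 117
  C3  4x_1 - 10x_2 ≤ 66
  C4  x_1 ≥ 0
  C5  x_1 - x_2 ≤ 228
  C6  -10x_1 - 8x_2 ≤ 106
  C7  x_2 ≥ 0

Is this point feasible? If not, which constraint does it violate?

C1: -108 ≥ -200 ✓
C2: 110 ≤ 117 ✓
C3: -28 ≤ 66 ✓
C4: 8 ≥ 0 ✓
C5: 2 ≤ 228 ✓
C6: -128 ≤ 106 ✓
C7: 6 ≥ 0 ✓

feasible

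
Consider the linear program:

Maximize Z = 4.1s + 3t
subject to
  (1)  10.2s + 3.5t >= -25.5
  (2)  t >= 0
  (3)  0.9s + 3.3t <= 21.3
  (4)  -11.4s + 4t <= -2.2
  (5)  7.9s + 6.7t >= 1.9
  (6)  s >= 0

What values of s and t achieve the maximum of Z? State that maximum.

The optimum lies where t = 0 and 0.9s + 3.3t = 21.3.
Solving simultaneously gives s = 71/3, t = 0.

s = 71/3, t = 0, maximum Z = 2911/30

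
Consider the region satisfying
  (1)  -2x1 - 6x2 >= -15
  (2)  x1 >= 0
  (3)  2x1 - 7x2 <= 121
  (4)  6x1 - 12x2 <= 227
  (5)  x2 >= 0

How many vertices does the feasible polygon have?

3

Of the 10 pairwise boundary intersections, those satisfying every inequality are:
  (0, 5/2)
  (15/2, 0)
  (0, 0)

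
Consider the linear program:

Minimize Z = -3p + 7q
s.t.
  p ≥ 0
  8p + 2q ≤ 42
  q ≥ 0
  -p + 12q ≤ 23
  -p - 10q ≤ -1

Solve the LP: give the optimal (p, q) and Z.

Feasible corners and Z = -3p + 7q:
  (0, 23/12) → Z = 161/12
  (0, 1/10) → Z = 7/10
  (21/4, 0) → Z = -63/4
  (229/49, 113/49) → Z = 104/49
  (1, 0) → Z = -3

p = 21/4, q = 0, minimum Z = -63/4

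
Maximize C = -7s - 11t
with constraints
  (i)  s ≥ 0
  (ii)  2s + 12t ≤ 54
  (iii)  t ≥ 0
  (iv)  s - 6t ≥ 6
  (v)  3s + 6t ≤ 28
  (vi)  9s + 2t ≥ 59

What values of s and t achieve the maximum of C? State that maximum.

s = 59/9, t = 0, maximum C = -413/9

Feasible corners and C = -7s - 11t:
  (28/3, 0) → C = -196/3
  (59/9, 0) → C = -413/9
  (17/2, 5/12) → C = -769/12
  (183/28, 5/56) → C = -2617/56

The binding constraints are t = 0 and 9s + 2t = 59.
Solving simultaneously gives s = 59/9, t = 0.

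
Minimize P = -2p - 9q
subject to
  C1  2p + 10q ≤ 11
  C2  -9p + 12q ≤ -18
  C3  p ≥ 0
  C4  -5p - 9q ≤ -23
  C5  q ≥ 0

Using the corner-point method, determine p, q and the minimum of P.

p = 11/2, q = 0, minimum P = -11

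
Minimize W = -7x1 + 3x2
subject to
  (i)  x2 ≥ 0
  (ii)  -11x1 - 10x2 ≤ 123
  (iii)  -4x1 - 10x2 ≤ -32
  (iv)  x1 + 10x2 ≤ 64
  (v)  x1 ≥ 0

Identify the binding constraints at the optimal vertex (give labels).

Extreme points and W = -7x1 + 3x2:
  (8, 0) → W = -56
  (64, 0) → W = -448
  (0, 16/5) → W = 48/5
  (0, 32/5) → W = 96/5

The minimum is at (64, 0). Substituting into each constraint, equality holds for (i) and (iv); the remaining constraints have slack.

(i) and (iv)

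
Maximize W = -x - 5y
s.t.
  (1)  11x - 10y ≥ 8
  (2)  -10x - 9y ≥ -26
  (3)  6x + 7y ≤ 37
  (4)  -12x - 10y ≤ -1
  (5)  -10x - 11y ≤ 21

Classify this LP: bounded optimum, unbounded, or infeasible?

bounded optimum

Feasible corners and W = -x - 5y:
  (332/199, 206/199) → W = -1362/199
  (9/23, -17/46) → W = 67/46
  (95/4, -47/2) → W = 375/4
  (221/32, -131/16) → W = 1089/32
The feasible region has finitely many vertices and no improving ray; the maximum is 375/4 at (95/4, -47/2).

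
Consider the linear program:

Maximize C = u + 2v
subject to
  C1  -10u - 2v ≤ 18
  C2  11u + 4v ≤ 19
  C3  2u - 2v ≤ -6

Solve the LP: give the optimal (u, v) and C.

u = -55/9, v = 194/9, maximum C = 37

Extreme points and C = u + 2v:
  (-55/9, 194/9) → C = 37
  (-2, 1) → C = 0
  (7/15, 52/15) → C = 37/5

The optimum lies where -10u - 2v = 18 and 11u + 4v = 19.
Solving simultaneously gives u = -55/9, v = 194/9.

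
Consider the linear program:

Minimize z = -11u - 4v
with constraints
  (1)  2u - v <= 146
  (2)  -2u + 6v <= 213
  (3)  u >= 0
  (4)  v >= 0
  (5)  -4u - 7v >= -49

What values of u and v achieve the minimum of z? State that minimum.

Corner points and z = -11u - 4v:
  (0, 0) → z = 0
  (0, 7) → z = -28
  (49/4, 0) → z = -539/4

The optimum lies where v = 0 and -4u - 7v = -49.
Solving simultaneously gives u = 49/4, v = 0.

u = 49/4, v = 0, minimum z = -539/4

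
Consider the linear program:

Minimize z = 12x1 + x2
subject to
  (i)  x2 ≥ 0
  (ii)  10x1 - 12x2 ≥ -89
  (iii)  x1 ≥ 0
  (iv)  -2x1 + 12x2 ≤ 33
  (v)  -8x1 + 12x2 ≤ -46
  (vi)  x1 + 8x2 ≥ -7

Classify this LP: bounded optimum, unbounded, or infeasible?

Vertices and z = 12x1 + x2:
  (23/4, 0) → z = 69
  (79/6, 89/18) → z = 2933/18
The feasible region has finitely many vertices and no improving ray; the minimum is 69 at (23/4, 0).

bounded optimum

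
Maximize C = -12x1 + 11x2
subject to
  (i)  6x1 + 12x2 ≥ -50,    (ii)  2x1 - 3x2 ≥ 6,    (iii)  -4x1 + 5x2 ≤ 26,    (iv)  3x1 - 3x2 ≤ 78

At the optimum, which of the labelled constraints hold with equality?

Corner points and C = -12x1 + 11x2:
  (-13/7, -68/21) → C = -40/3
  (131/9, -103/9) → C = -2705/9
  (72, 46) → C = -358

The maximum is at (-13/7, -68/21). Substituting into each constraint, equality holds for (i) and (ii); the remaining constraints have slack.

(i) and (ii)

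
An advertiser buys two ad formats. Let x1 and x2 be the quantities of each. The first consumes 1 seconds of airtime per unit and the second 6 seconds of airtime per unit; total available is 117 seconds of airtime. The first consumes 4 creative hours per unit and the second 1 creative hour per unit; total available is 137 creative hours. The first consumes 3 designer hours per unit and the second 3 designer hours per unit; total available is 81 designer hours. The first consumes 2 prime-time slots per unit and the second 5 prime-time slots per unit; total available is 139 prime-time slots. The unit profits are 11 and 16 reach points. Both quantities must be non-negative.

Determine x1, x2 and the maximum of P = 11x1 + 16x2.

x1 = 9, x2 = 18, maximum P = 387

Extreme points and P = 11x1 + 16x2:
  (0, 0) → P = 0
  (0, 39/2) → P = 312
  (27, 0) → P = 297
  (9, 18) → P = 387

The binding constraints are x1 + 6x2 = 117 and 3x1 + 3x2 = 81.
Solving simultaneously gives x1 = 9, x2 = 18.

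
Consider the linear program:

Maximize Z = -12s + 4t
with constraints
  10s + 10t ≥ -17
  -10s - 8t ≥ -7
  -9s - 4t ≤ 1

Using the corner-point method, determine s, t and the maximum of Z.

Extreme points and Z = -12s + 4t:
  (103/10, -12) → Z = -858/5
  (29/25, -143/50) → Z = -634/25
  (-9/8, 73/32) → Z = 181/8

s = -9/8, t = 73/32, maximum Z = 181/8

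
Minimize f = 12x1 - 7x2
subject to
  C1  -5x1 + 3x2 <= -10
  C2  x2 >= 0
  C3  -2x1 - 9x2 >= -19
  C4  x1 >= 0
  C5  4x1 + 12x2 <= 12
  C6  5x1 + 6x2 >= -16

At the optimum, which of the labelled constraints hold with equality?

C1 and C2

Vertices and f = 12x1 - 7x2:
  (2, 0) → f = 24
  (13/6, 5/18) → f = 433/18
  (3, 0) → f = 36

The minimum is at (2, 0). Substituting into each constraint, equality holds for C1 and C2; the remaining constraints have slack.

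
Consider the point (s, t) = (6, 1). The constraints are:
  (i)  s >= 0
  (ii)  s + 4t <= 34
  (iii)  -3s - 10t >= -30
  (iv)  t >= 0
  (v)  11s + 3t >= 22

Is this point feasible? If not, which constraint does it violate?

feasible

(i): 6 ≥ 0 ✓
(ii): 10 ≤ 34 ✓
(iii): -28 ≥ -30 ✓
(iv): 1 ≥ 0 ✓
(v): 69 ≥ 22 ✓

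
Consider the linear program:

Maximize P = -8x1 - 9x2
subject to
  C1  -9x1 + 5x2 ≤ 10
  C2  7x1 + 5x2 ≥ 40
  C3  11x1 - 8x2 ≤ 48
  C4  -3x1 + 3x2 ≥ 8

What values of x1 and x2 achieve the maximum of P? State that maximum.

Extreme points and P = -8x1 - 9x2:
  (15/8, 43/8) → P = -507/8
  (20/9, 44/9) → P = -556/9
  (208/9, 232/9) → P = -3752/9
The feasible region is unbounded (it extends along (5, 9), (8, 11)), but P strictly decreases along every unbounded feasible direction, so there is no improving ray and the maximum is attained at a vertex.

The optimum lies where 7x1 + 5x2 = 40 and -3x1 + 3x2 = 8.
Solving simultaneously gives x1 = 20/9, x2 = 44/9.

x1 = 20/9, x2 = 44/9, maximum P = -556/9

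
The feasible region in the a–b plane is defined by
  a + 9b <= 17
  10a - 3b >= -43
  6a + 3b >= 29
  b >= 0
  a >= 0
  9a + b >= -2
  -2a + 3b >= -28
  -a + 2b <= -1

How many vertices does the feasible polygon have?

Intersecting each pair of boundary lines and keeping only the points that satisfy every inequality leaves:
  (70/17, 73/51)
  (101/7, 2/7)
  (29/6, 0)
  (14, 0)

4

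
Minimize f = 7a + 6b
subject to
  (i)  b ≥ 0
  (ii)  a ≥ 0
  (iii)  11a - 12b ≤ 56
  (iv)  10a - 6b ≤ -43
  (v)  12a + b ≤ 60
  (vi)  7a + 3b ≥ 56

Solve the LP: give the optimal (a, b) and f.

Corner points and f = 7a + 6b:
  (0, 60) → f = 360
  (0, 56/3) → f = 112
  (317/82, 558/41) → f = 8915/82
  (23/8, 287/24) → f = 735/8

At the optimal vertex, 10a - 6b = -43 and 7a + 3b = 56.
Solving simultaneously gives a = 23/8, b = 287/24.

a = 23/8, b = 287/24, minimum f = 735/8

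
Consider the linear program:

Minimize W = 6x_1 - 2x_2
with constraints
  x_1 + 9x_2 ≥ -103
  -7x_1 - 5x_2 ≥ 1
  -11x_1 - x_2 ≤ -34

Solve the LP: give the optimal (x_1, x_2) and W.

x_1 = 57/16, x_2 = -83/16, minimum W = 127/4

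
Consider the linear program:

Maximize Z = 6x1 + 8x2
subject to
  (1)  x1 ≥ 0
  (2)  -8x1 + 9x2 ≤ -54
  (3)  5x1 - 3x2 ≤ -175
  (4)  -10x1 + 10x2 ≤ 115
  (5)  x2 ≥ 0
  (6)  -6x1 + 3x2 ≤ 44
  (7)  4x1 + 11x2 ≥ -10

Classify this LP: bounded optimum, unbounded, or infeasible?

The boundaries -8x1 + 9x2 = -54 and x2 = 0 meet at (27/4, 0), but that point violates 5x1 - 3x2 ≤ -175. Every candidate vertex is excluded by some other constraint, so the feasible region is empty.

infeasible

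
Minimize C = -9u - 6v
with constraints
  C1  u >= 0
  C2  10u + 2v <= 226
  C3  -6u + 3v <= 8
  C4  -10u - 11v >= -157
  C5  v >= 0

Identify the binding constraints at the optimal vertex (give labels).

C4 and C5

Corner points and C = -9u - 6v:
  (0, 8/3) → C = -16
  (0, 0) → C = 0
  (383/96, 511/48) → C = -3193/32
  (157/10, 0) → C = -1413/10

The minimum is at (157/10, 0). Substituting into each constraint, equality holds for C4 and C5; the remaining constraints have slack.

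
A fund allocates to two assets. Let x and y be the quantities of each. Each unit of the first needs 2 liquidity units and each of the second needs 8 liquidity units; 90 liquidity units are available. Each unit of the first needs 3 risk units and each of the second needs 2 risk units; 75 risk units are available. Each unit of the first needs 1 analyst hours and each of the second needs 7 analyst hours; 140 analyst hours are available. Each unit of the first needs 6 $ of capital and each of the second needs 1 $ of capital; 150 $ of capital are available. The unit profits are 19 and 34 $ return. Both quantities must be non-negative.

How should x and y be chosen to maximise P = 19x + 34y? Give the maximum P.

Feasible corners and P = 19x + 34y:
  (0, 0) → P = 0
  (0, 45/4) → P = 765/2
  (25, 0) → P = 475
  (21, 6) → P = 603

The optimum lies where 2x + 8y = 90 and 3x + 2y = 75.
Solving simultaneously gives x = 21, y = 6.

x = 21, y = 6, maximum P = 603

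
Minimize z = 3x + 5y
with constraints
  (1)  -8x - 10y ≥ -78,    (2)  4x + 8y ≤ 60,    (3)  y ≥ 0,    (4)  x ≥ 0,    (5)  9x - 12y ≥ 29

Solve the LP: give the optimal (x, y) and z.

x = 29/9, y = 0, minimum z = 29/3

The optimum lies where y = 0 and 9x - 12y = 29.
Solving simultaneously gives x = 29/9, y = 0.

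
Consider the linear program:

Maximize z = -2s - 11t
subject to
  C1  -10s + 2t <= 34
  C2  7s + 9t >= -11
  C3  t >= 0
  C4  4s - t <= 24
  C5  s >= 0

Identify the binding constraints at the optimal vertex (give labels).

Corner points and z = -2s - 11t:
  (0, 17) → z = -187
  (6, 0) → z = -12
  (0, 0) → z = 0
The feasible region is unbounded (it extends along (1, 5), (1, 4)), but z strictly decreases along every unbounded feasible direction, so there is no improving ray and the maximum is attained at a vertex.

The maximum is at (0, 0). Substituting into each constraint, equality holds for C3 and C5; the remaining constraints have slack.

C3 and C5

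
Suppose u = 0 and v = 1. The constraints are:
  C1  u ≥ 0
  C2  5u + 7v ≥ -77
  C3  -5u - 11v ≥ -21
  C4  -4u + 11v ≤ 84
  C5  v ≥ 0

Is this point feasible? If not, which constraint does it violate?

C1: 0 ≥ 0 ✓
C2: 7 ≥ -77 ✓
C3: -11 ≥ -21 ✓
C4: 11 ≤ 84 ✓
C5: 1 ≥ 0 ✓

feasible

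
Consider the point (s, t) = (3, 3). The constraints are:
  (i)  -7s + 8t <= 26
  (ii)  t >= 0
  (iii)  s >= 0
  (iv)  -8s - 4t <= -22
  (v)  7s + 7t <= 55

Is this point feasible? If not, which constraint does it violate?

(i): 3 ≤ 26 ✓
(ii): 3 ≥ 0 ✓
(iii): 3 ≥ 0 ✓
(iv): -36 ≤ -22 ✓
(v): 42 ≤ 55 ✓

feasible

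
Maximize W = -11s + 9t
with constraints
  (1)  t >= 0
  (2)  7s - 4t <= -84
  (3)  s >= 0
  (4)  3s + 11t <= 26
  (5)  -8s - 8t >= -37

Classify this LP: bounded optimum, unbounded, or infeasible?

infeasible

The boundaries t = 0 and 7s - 4t = -84 meet at (-12, 0), but that point violates s ≥ 0. Every candidate vertex is excluded by some other constraint, so the feasible region is empty.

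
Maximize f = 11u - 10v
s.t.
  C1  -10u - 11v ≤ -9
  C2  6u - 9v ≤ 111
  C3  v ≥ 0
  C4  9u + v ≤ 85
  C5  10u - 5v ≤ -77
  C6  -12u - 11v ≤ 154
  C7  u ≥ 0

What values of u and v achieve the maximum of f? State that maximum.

u = 0, v = 77/5, maximum f = -154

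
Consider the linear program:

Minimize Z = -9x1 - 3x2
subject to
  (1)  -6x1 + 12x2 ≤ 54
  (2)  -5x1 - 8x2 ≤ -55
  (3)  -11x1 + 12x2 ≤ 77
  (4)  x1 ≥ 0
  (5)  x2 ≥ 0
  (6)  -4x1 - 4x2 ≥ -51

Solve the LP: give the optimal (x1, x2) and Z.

x1 = 51/4, x2 = 0, minimum Z = -459/4

The binding constraints are x2 = 0 and -4x1 - 4x2 = -51.
Solving simultaneously gives x1 = 51/4, x2 = 0.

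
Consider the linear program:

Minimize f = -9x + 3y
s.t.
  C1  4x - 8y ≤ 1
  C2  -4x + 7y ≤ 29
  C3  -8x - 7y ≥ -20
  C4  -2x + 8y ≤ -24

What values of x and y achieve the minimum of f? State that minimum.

Vertices and f = -9x + 3y:
  (-239/4, -30) → f = 1791/4
  (-23/2, -47/8) → f = 687/8
  (-200/9, -77/9) → f = 523/3

The optimum lies where 4x - 8y = 1 and -2x + 8y = -24.
Solving simultaneously gives x = -23/2, y = -47/8.

x = -23/2, y = -47/8, minimum f = 687/8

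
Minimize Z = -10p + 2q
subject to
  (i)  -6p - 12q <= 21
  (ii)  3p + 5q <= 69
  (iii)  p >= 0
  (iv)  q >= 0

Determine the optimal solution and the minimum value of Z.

p = 23, q = 0, minimum Z = -230

Corner points and Z = -10p + 2q:
  (0, 69/5) → Z = 138/5
  (23, 0) → Z = -230
  (0, 0) → Z = 0

The optimum lies where 3p + 5q = 69 and q = 0.
Solving simultaneously gives p = 23, q = 0.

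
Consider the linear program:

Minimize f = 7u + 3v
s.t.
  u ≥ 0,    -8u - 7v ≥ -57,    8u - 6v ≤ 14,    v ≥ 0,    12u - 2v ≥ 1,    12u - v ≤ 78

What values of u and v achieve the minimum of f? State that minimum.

Vertices and f = 7u + 3v:
  (55/13, 43/13) → f = 514/13
  (121/100, 169/25) → f = 115/4
  (7/4, 0) → f = 49/4
  (1/12, 0) → f = 7/12

At the optimal vertex, v = 0 and 12u - 2v = 1.
Solving simultaneously gives u = 1/12, v = 0.

u = 1/12, v = 0, minimum f = 7/12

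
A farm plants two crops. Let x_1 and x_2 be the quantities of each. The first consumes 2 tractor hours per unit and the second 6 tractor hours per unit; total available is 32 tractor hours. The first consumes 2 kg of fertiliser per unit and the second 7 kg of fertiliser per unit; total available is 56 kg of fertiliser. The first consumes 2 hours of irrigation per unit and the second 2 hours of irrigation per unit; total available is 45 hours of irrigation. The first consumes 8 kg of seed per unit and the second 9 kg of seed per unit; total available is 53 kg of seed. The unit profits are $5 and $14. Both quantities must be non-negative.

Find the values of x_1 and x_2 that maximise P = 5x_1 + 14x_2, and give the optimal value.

x_1 = 1, x_2 = 5, maximum P = 75

Vertices and P = 5x_1 + 14x_2:
  (0, 0) → P = 0
  (0, 16/3) → P = 224/3
  (53/8, 0) → P = 265/8
  (1, 5) → P = 75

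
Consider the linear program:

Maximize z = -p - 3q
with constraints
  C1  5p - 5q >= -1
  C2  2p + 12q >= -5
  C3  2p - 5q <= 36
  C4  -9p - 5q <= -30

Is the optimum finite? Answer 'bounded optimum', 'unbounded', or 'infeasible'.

Vertices and z = -p - 3q:
  (29/14, 159/70) → z = -311/35
  (407/34, -41/17) → z = -161/34
  (55/14, -15/14) → z = -5/7
The feasible region has finitely many vertices and no improving ray; the maximum is -5/7 at (55/14, -15/14).

bounded optimum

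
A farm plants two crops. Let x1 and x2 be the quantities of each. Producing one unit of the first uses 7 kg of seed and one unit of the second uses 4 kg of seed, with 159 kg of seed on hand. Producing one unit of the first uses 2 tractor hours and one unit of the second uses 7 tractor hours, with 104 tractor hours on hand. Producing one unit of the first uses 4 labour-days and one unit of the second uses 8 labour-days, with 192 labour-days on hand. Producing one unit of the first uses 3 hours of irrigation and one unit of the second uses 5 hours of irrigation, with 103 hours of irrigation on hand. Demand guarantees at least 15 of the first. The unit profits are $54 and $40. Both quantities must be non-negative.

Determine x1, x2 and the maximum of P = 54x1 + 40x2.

x1 = 17, x2 = 10, maximum P = 1318

Extreme points and P = 54x1 + 40x2:
  (159/7, 0) → P = 8586/7
  (15, 0) → P = 810
  (17, 10) → P = 1318
  (15, 74/7) → P = 8630/7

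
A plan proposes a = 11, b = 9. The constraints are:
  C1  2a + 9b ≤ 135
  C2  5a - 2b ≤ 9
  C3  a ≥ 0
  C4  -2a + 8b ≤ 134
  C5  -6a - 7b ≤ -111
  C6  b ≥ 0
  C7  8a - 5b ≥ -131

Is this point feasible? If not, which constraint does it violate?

not feasible — violates C2

Constraint C2: 5a - 2b = 37, which is not ≤ 9. All other constraints are satisfied.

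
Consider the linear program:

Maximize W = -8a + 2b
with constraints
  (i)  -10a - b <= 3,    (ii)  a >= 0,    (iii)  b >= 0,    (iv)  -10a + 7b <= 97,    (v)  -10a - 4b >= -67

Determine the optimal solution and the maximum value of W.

The optimum lies where a = 0 and -10a + 7b = 97.
Solving simultaneously gives a = 0, b = 97/7.

a = 0, b = 97/7, maximum W = 194/7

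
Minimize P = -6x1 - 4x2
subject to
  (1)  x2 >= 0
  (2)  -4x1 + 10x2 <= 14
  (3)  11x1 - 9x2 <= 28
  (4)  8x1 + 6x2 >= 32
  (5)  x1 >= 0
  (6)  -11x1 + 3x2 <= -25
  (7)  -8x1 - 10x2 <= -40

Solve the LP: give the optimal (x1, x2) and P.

x1 = 203/37, x2 = 133/37, minimum P = -1750/37

Extreme points and P = -6x1 - 4x2:
  (203/37, 133/37) → P = -1750/37
  (146/49, 127/49) → P = -1384/49
  (320/91, 108/91) → P = -336/13
  (185/67, 120/67) → P = -1590/67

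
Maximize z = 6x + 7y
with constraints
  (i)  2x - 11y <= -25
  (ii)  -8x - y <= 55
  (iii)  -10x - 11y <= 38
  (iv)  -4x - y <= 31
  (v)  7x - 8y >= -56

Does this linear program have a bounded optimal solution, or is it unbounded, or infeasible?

From the feasible point (-21/4, 29/22), moving in the direction (8, 7) keeps every constraint satisfied while z increases without bound.

unbounded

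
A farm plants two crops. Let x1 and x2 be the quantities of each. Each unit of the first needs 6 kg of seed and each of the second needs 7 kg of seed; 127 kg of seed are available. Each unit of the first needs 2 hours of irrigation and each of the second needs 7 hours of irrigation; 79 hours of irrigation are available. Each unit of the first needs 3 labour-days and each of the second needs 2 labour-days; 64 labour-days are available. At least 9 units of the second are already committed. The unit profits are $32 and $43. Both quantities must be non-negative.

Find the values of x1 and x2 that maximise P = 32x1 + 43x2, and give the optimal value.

x1 = 8, x2 = 9, maximum P = 643

Corner points and P = 32x1 + 43x2:
  (0, 79/7) → P = 3397/7
  (0, 9) → P = 387
  (8, 9) → P = 643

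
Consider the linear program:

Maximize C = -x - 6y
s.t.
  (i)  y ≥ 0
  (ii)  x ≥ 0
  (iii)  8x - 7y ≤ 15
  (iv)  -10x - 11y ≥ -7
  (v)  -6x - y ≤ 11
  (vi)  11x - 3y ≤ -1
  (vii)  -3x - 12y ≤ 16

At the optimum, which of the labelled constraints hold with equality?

Corner points and C = -x - 6y:
  (0, 7/11) → C = -42/11
  (0, 1/3) → C = -2
  (10/151, 87/151) → C = -532/151

The maximum is at (0, 1/3). Substituting into each constraint, equality holds for (ii) and (vi); the remaining constraints have slack.

(ii) and (vi)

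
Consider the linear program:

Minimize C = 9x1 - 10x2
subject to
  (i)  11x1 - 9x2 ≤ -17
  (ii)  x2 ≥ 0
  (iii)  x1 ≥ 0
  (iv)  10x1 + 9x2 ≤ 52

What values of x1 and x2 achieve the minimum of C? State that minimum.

x1 = 0, x2 = 52/9, minimum C = -520/9

Extreme points and C = 9x1 - 10x2:
  (0, 17/9) → C = -170/9
  (5/3, 106/27) → C = -655/27
  (0, 52/9) → C = -520/9

The optimum lies where x1 = 0 and 10x1 + 9x2 = 52.
Solving simultaneously gives x1 = 0, x2 = 52/9.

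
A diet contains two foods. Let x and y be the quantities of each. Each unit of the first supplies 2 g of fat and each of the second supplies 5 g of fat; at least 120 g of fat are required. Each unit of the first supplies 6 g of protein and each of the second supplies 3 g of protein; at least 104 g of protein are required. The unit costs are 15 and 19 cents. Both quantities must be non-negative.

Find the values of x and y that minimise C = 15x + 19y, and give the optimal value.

x = 20/3, y = 64/3, minimum C = 1516/3

Feasible corners and C = 15x + 19y:
  (0, 104/3) → C = 1976/3
  (60, 0) → C = 900
  (20/3, 64/3) → C = 1516/3
The feasible region is unbounded (it extends along (0, 1), (1, 0)), but C strictly increases along every unbounded feasible direction, so there is no improving ray and the minimum is attained at a vertex.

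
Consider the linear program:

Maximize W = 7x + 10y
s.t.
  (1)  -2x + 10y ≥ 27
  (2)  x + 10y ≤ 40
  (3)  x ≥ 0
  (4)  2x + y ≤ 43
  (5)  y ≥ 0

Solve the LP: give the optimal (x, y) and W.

x = 13/3, y = 107/30, maximum W = 66

Vertices and W = 7x + 10y:
  (13/3, 107/30) → W = 66
  (0, 27/10) → W = 27
  (0, 4) → W = 40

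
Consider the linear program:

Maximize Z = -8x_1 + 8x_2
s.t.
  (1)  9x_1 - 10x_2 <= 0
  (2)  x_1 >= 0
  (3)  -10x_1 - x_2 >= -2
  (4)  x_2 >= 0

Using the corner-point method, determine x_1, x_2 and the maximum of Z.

x_1 = 0, x_2 = 2, maximum Z = 16

Corner points and Z = -8x_1 + 8x_2:
  (0, 0) → Z = 0
  (20/109, 18/109) → Z = -16/109
  (0, 2) → Z = 16

The binding constraints are x_1 = 0 and -10x_1 - x_2 = -2.
Solving simultaneously gives x_1 = 0, x_2 = 2.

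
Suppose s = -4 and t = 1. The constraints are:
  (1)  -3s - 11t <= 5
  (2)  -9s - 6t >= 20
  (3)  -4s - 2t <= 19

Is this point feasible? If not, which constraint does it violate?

(1): 1 ≤ 5 ✓
(2): 30 ≥ 20 ✓
(3): 14 ≤ 19 ✓

feasible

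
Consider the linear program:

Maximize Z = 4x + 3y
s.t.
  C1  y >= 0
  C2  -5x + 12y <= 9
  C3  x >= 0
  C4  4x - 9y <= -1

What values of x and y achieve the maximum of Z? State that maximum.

The optimum lies where -5x + 12y = 9 and 4x - 9y = -1.
Solving simultaneously gives x = 23, y = 31/3.

x = 23, y = 31/3, maximum Z = 123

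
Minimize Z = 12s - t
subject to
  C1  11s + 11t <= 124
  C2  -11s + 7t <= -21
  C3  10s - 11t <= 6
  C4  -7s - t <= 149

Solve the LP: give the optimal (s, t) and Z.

s = 63/17, t = 48/17, minimum Z = 708/17

Feasible corners and Z = 12s - t:
  (1099/198, 103/18) → Z = 12055/198
  (130/21, 1174/231) → Z = 15986/231
  (63/17, 48/17) → Z = 708/17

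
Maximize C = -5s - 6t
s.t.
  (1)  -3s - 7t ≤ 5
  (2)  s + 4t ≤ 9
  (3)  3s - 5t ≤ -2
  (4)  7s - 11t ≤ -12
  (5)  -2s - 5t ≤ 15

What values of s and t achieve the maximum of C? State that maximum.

s = -83/5, t = 32/5, maximum C = 223/5

Feasible corners and C = -5s - 6t:
  (-83/5, 32/5) → C = 223/5
  (-139/82, 1/82) → C = 689/82
  (17/13, 25/13) → C = -235/13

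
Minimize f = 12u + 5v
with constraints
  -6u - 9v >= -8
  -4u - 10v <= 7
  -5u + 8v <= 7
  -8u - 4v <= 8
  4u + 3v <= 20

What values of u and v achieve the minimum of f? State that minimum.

u = -23/21, v = 4/21, minimum f = -256/21

Feasible corners and f = 12u + 5v:
  (143/24, -37/12) → f = 673/12
  (1/93, 82/93) → f = 422/93
  (-13/16, -3/8) → f = -93/8
  (-23/21, 4/21) → f = -256/21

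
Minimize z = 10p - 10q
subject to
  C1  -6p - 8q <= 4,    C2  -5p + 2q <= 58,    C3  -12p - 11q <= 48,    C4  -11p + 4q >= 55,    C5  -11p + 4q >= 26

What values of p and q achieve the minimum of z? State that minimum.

p = 61, q = 363/2, minimum z = -1205

At the optimal vertex, -5p + 2q = 58 and -11p + 4q = 55.
Solving simultaneously gives p = 61, q = 363/2.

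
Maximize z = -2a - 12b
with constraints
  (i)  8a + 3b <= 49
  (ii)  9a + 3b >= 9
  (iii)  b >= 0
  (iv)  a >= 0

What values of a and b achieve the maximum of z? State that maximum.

Feasible corners and z = -2a - 12b:
  (49/8, 0) → z = -49/4
  (0, 49/3) → z = -196
  (1, 0) → z = -2
  (0, 3) → z = -36

At the optimal vertex, 9a + 3b = 9 and b = 0.
Solving simultaneously gives a = 1, b = 0.

a = 1, b = 0, maximum z = -2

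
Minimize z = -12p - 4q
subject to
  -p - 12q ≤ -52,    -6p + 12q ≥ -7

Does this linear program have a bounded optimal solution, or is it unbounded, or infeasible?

From the feasible point (59/7, 305/84), moving in the direction (12, 6) keeps every constraint satisfied while z decreases without bound.

unbounded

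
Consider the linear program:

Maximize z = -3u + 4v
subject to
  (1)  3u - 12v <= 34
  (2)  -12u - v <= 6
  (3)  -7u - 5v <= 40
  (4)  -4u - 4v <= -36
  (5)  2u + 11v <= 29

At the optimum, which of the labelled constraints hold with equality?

(4) and (5)

Vertices and z = -3u + 4v:
  (142/15, -7/15) → z = -454/15
  (38/3, 1/3) → z = -110/3
  (70/9, 11/9) → z = -166/9

The maximum is at (70/9, 11/9). Substituting into each constraint, equality holds for (4) and (5); the remaining constraints have slack.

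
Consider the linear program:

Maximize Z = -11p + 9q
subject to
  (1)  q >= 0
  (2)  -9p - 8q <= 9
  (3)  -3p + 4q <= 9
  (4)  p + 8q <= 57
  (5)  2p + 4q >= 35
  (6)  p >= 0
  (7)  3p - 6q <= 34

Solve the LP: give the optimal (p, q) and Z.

p = 26/5, q = 123/20, maximum Z = -37/20

Extreme points and Z = -11p + 9q:
  (39/7, 45/7) → Z = -24/7
  (26/5, 123/20) → Z = -37/20
  (307/15, 137/30) → Z = -5521/30
  (173/12, 37/24) → Z = -3473/24

At the optimal vertex, -3p + 4q = 9 and 2p + 4q = 35.
Solving simultaneously gives p = 26/5, q = 123/20.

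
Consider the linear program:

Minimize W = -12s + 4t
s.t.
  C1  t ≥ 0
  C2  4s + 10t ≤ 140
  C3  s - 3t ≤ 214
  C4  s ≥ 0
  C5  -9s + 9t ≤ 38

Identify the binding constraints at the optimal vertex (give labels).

Vertices and W = -12s + 4t:
  (35, 0) → W = -420
  (0, 0) → W = 0
  (440/63, 706/63) → W = -2456/63
  (0, 38/9) → W = 152/9

The minimum is at (35, 0). Substituting into each constraint, equality holds for C1 and C2; the remaining constraints have slack.

C1 and C2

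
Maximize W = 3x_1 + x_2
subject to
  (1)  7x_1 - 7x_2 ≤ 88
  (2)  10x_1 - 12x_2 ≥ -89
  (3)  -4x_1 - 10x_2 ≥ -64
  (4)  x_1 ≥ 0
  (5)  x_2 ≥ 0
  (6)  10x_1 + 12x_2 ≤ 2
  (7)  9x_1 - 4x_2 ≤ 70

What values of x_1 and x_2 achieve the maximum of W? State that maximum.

x_1 = 1/5, x_2 = 0, maximum W = 3/5

Corner points and W = 3x_1 + x_2:
  (0, 0) → W = 0
  (0, 1/6) → W = 1/6
  (1/5, 0) → W = 3/5

At the optimal vertex, x_2 = 0 and 10x_1 + 12x_2 = 2.
Solving simultaneously gives x_1 = 1/5, x_2 = 0.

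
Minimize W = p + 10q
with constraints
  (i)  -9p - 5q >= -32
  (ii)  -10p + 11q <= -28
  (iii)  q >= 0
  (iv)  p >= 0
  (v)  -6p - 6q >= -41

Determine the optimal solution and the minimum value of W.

p = 14/5, q = 0, minimum W = 14/5

The optimum lies where -10p + 11q = -28 and q = 0.
Solving simultaneously gives p = 14/5, q = 0.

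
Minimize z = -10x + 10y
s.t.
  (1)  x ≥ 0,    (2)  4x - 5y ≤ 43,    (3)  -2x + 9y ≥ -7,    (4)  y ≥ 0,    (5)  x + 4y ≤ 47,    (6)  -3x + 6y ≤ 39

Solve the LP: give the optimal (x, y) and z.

x = 407/21, y = 145/21, minimum z = -2620/21

Extreme points and z = -10x + 10y:
  (0, 0) → z = 0
  (0, 13/2) → z = 65
  (176/13, 29/13) → z = -1470/13
  (407/21, 145/21) → z = -2620/21
  (7/2, 0) → z = -35
  (7, 10) → z = 30

The binding constraints are 4x - 5y = 43 and x + 4y = 47.
Solving simultaneously gives x = 407/21, y = 145/21.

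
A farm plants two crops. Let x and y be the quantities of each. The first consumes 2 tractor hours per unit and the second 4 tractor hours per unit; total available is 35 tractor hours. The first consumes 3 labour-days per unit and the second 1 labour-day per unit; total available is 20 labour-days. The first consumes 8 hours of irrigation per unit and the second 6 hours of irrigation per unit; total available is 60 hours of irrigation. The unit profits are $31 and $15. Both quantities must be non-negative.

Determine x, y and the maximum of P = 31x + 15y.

Vertices and P = 31x + 15y:
  (0, 0) → P = 0
  (0, 35/4) → P = 525/4
  (20/3, 0) → P = 620/3
  (3/2, 8) → P = 333/2
  (6, 2) → P = 216

x = 6, y = 2, maximum P = 216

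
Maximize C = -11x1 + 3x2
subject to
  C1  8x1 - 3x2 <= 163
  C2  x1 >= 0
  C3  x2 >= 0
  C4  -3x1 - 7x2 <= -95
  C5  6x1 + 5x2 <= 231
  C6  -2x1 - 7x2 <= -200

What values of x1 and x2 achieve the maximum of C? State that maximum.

x1 = 0, x2 = 231/5, maximum C = 693/5

Vertices and C = -11x1 + 3x2:
  (0, 231/5) → C = 693/5
  (0, 200/7) → C = 600/7
  (617/32, 369/16) → C = -4573/32

The binding constraints are x1 = 0 and 6x1 + 5x2 = 231.
Solving simultaneously gives x1 = 0, x2 = 231/5.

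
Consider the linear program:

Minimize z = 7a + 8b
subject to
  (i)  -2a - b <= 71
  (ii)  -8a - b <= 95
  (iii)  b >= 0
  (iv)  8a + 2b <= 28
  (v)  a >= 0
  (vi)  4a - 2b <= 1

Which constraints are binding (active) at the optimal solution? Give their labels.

Vertices and z = 7a + 8b:
  (0, 0) → z = 0
  (1/4, 0) → z = 7/4
  (0, 14) → z = 112
  (29/12, 13/3) → z = 619/12

The minimum is at (0, 0). Substituting into each constraint, equality holds for (iii) and (v); the remaining constraints have slack.

(iii) and (v)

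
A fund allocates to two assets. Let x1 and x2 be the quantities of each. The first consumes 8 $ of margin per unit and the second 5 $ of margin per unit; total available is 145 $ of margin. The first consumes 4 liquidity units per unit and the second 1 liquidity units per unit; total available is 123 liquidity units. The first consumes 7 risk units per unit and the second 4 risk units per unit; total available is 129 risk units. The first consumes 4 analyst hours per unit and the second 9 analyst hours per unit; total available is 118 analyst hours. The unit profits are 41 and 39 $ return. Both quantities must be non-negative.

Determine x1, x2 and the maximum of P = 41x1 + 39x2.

x1 = 55/4, x2 = 7, maximum P = 3347/4

Feasible corners and P = 41x1 + 39x2:
  (0, 0) → P = 0
  (0, 118/9) → P = 1534/3
  (145/8, 0) → P = 5945/8
  (55/4, 7) → P = 3347/4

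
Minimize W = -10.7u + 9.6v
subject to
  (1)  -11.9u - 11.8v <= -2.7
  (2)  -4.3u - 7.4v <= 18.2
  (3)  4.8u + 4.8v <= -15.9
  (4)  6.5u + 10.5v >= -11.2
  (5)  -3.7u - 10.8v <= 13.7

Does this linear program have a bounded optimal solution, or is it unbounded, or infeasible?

infeasible

The boundaries -11.9u - 11.8v = -2.7 and -3.7u - 10.8v = 13.7 meet at (9541/4243, -8651/4243), but that point violates 4.8u + 4.8v ≤ -15.9. Every candidate vertex is excluded by some other constraint, so the feasible region is empty.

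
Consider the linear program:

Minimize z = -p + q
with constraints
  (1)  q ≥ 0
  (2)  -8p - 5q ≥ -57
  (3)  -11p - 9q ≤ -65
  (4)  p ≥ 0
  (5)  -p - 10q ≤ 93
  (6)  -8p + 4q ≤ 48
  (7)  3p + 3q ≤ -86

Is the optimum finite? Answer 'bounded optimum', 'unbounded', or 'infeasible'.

infeasible

The boundaries q = 0 and -8p - 5q = -57 meet at (57/8, 0), but that point violates 3p + 3q ≤ -86. Every candidate vertex is excluded by some other constraint, so the feasible region is empty.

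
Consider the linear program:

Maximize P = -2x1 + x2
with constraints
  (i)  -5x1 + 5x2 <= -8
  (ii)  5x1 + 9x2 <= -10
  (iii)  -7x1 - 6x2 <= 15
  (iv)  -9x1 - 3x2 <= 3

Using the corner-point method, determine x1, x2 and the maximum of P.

Feasible corners and P = -2x1 + x2:
  (11/35, -9/7) → P = -67/35
  (3/20, -29/20) → P = -7/4
  (9/11, -38/11) → P = -56/11
The feasible region is unbounded (it extends along (9, -5), (6, -7)), but P strictly decreases along every unbounded feasible direction, so there is no improving ray and the maximum is attained at a vertex.

The binding constraints are -5x1 + 5x2 = -8 and -9x1 - 3x2 = 3.
Solving simultaneously gives x1 = 3/20, x2 = -29/20.

x1 = 3/20, x2 = -29/20, maximum P = -7/4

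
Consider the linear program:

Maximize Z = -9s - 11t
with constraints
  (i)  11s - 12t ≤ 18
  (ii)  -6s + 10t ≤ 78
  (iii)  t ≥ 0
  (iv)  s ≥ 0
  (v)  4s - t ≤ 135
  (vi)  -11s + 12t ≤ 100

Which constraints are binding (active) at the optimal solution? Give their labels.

(iii) and (iv)

Corner points and Z = -9s - 11t:
  (558/19, 483/19) → Z = -10335/19
  (18/11, 0) → Z = -162/11
  (0, 39/5) → Z = -429/5
  (0, 0) → Z = 0

The maximum is at (0, 0). Substituting into each constraint, equality holds for (iii) and (iv); the remaining constraints have slack.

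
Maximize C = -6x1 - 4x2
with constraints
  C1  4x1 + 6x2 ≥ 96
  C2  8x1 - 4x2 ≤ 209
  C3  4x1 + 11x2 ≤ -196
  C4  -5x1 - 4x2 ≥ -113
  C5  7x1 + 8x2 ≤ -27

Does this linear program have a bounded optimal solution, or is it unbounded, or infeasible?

infeasible

The boundaries 4x1 + 6x2 = 96 and 7x1 + 8x2 = -27 meet at (-93, 78), but that point violates 4x1 + 11x2 ≤ -196. Every candidate vertex is excluded by some other constraint, so the feasible region is empty.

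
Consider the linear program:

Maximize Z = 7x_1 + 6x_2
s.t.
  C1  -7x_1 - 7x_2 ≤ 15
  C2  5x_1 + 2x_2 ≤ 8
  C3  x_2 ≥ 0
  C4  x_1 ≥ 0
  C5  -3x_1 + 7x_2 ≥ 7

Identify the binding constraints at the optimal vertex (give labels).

Corner points and Z = 7x_1 + 6x_2:
  (0, 4) → Z = 24
  (42/41, 59/41) → Z = 648/41
  (0, 1) → Z = 6

The maximum is at (0, 4). Substituting into each constraint, equality holds for C2 and C4; the remaining constraints have slack.

C2 and C4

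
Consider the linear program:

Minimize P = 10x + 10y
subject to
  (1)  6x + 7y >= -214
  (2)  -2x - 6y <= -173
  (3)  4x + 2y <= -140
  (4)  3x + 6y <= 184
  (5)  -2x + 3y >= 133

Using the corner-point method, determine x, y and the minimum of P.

x = -2572/15, y = 582/5, minimum P = -1652/3

Corner points and P = 10x + 10y:
  (-2495/22, 733/11) → P = -5145/11
  (-2572/15, 582/5) → P = -1652/3
  (-593/10, 243/5) → P = -107
  (-604/9, 578/9) → P = -260/9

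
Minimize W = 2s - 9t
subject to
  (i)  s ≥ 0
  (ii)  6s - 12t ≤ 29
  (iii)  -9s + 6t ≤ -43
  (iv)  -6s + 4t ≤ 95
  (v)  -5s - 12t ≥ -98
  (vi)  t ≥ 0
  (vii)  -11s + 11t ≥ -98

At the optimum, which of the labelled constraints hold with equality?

(iii) and (v)

Extreme points and W = 2s - 9t:
  (127/11, 443/132) → W = -313/44
  (29/6, 0) → W = 29/3
  (8, 29/6) → W = -55/2
  (43/9, 0) → W = 86/9

The minimum is at (8, 29/6). Substituting into each constraint, equality holds for (iii) and (v); the remaining constraints have slack.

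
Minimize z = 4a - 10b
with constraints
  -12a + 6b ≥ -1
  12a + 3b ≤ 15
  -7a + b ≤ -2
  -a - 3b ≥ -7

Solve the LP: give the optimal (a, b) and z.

a = 13/22, b = 47/22, minimum z = -19

Vertices and z = 4a - 10b:
  (31/36, 14/9) → z = -109/9
  (11/30, 17/30) → z = -21/5
  (8/11, 23/11) → z = -18
  (13/22, 47/22) → z = -19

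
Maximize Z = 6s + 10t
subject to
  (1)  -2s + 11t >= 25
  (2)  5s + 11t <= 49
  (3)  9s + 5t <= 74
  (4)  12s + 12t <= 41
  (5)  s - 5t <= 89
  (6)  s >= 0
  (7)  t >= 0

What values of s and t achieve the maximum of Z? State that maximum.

Corner points and Z = 6s + 10t:
  (151/156, 191/78) → Z = 2363/78
  (0, 25/11) → Z = 250/11
  (0, 41/12) → Z = 205/6

s = 0, t = 41/12, maximum Z = 205/6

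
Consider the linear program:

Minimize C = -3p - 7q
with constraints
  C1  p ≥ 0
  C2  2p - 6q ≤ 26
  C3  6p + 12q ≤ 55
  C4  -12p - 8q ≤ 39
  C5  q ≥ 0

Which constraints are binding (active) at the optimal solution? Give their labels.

Corner points and C = -3p - 7q:
  (0, 55/12) → C = -385/12
  (0, 0) → C = 0
  (55/6, 0) → C = -55/2

The minimum is at (0, 55/12). Substituting into each constraint, equality holds for C1 and C3; the remaining constraints have slack.

C1 and C3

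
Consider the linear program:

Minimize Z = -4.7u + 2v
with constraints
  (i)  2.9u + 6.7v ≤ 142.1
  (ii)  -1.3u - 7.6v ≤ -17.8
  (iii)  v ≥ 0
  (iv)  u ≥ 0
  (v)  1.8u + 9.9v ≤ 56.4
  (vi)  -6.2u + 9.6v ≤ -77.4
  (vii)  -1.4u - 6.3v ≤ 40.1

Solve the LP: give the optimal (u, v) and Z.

u = 94/3, v = 0, minimum Z = -2209/15

Corner points and Z = -4.7u + 2v:
  (178/13, 0) → Z = -4183/65
  (9489/745, 487/2980) → Z = -221774/3725
  (94/3, 0) → Z = -2209/15
  (7265/437, 3506/1311) → Z = -190849/2622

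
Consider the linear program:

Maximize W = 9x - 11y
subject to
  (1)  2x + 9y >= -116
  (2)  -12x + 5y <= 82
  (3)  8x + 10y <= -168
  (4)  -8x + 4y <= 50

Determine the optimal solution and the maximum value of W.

Vertices and W = 9x - 11y:
  (-659/59, -614/59) → W = 823/59
  (-88/13, -148/13) → W = 836/13
  (-83/8, -17/2) → W = 1/8

x = -88/13, y = -148/13, maximum W = 836/13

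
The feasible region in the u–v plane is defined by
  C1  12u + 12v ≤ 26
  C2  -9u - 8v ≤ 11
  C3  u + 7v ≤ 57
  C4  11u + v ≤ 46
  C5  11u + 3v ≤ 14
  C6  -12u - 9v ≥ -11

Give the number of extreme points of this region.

5

Of the 15 pairwise boundary intersections, those satisfying every inequality are:
  (-251/36, 329/36)
  (-17/6, 5)
  (-533/55, 524/55)
  (145/61, -247/61)
  (31/21, -47/63)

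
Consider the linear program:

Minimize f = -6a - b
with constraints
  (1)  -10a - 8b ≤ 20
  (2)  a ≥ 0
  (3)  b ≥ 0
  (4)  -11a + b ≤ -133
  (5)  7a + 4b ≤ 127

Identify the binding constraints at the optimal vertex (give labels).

(3) and (5)

Extreme points and f = -6a - b:
  (133/11, 0) → f = -798/11
  (127/7, 0) → f = -762/7
  (659/51, 466/51) → f = -260/3

The minimum is at (127/7, 0). Substituting into each constraint, equality holds for (3) and (5); the remaining constraints have slack.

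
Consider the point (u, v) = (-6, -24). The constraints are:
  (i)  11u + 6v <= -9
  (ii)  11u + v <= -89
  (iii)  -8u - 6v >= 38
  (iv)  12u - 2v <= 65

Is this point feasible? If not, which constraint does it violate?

feasible

(i): -210 ≤ -9 ✓
(ii): -90 ≤ -89 ✓
(iii): 192 ≥ 38 ✓
(iv): -24 ≤ 65 ✓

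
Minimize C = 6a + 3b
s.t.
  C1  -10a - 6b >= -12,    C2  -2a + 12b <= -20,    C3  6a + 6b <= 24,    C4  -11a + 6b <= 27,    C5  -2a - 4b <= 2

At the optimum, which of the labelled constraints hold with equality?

Corner points and C = 6a + 3b:
  (2, -4/3) → C = 8
  (15/7, -11/7) → C = 57/7
  (7/4, -11/8) → C = 51/8

The minimum is at (7/4, -11/8). Substituting into each constraint, equality holds for C2 and C5; the remaining constraints have slack.

C2 and C5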